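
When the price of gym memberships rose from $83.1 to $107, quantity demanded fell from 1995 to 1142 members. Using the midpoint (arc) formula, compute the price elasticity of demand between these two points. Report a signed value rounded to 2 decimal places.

%ΔQ = (1142 − 1995) / [(1995 + 1142)/2] = -853/1568.5 = -0.543831…
%ΔP = (107 − 83.1) / [(83.1 + 107)/2] = 23.9/95.05 = 0.251446…
Arc Ed = %ΔQ / %ΔP = (-853/1568.5) / (23.9/95.05) = -2.1628…

-2.16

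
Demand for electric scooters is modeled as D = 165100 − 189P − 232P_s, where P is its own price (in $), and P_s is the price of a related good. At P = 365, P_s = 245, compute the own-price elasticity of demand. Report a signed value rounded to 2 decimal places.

-1.76

At the given values, D = 165100 − 189(365) − 232(245) = 39275.
∂D/∂P = −189.
E = (-189) × (365/39275) = -1.7564…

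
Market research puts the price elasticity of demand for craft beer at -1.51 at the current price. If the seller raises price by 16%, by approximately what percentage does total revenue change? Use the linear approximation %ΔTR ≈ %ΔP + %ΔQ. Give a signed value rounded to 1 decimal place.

%ΔQ ≈ Ed × %ΔP = (-1.51) × (+16%) = -24.1600%
%ΔTR ≈ %ΔP + %ΔQ = (+16%) + (-24.1600%) = -8.1600%

-8.2%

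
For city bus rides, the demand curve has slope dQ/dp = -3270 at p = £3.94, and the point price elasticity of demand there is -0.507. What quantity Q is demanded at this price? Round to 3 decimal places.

Ed = (dQ/dp)·(p/Q) ⇒ Q = (dQ/dp)·p/Ed = (-3270)·3.94/(-0.507) = 25411.83431…

25411.834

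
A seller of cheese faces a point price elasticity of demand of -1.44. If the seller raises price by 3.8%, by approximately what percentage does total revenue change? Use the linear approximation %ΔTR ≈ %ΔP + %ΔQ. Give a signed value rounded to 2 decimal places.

%ΔQ ≈ Ed × %ΔP = (-1.44) × (+3.8%) = -5.4720%
%ΔTR ≈ %ΔP + %ΔQ = (+3.8%) + (-5.4720%) = -1.6720%

-1.67%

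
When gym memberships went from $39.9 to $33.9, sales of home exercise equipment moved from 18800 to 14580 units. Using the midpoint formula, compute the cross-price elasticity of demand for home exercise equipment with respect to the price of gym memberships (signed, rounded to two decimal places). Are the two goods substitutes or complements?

1.56; substitutes

%ΔQ_{home exercise equipment} = (14580 − 18800)/avg = -4220/16690 = -0.252846…
%ΔP_{gym memberships} = (33.9 − 39.9)/avg = -6/36.9 = -0.162601…
E_cross = (-4220/16690) / (-6/36.9) = 1.5550…
E_cross > 0 ⇒ the goods are substitutes.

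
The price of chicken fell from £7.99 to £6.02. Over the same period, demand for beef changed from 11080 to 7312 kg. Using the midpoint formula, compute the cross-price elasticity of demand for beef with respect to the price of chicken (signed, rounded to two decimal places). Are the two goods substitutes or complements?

%ΔQ_{beef} = (7312 − 11080)/avg = -3768/9196 = -0.409743…
%ΔP_{chicken} = (6.02 − 7.99)/avg = -1.97/7.005 = -0.281227…
E_cross = (-3768/9196) / (-1.97/7.005) = 1.4569…
E_cross > 0 ⇒ the goods are substitutes.

1.46; substitutes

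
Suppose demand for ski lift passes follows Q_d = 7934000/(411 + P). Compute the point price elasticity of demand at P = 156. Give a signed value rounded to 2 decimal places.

-0.28

dQ_d/dP = −7934000/(411 + P)² = -24.6789. At P = 156, Q_d = 13992.9.
Ed = (dQ_d/dP)·(P/Q_d) = (-24.6789) × (156/13992.9) = -0.2751…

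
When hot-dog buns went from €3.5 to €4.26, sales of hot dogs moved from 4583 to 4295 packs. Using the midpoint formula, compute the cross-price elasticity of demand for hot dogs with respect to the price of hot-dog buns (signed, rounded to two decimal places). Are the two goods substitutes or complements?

%ΔQ_{hot dogs} = (4295 − 4583)/avg = -288/4439 = -0.064879…
%ΔP_{hot-dog buns} = (4.26 − 3.5)/avg = 0.76/3.88 = 0.195876…
E_cross = (-288/4439) / (0.76/3.88) = -0.3312…
E_cross < 0 ⇒ the goods are complements.

-0.33; complements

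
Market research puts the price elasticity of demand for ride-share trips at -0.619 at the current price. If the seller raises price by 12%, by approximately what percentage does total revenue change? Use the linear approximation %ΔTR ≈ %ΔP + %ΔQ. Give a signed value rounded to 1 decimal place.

%ΔQ ≈ Ed × %ΔP = (-0.619) × (+12%) = -7.4280%
%ΔTR ≈ %ΔP + %ΔQ = (+12%) + (-7.4280%) = +4.5720%

+4.6%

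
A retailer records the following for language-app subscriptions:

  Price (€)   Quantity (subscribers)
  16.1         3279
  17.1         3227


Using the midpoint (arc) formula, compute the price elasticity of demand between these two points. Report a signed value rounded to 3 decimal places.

%ΔQ = (3227 − 3279) / [(3279 + 3227)/2] = -52/3253 = -0.015985…
%ΔP = (17.1 − 16.1) / [(16.1 + 17.1)/2] = 1/16.6 = 0.060240…
Arc Ed = %ΔQ / %ΔP = (-52/3253) / (1/16.6) = -0.26535…

-0.265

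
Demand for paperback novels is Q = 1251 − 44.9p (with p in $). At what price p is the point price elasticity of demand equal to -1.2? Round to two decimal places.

Ed = −44.9p/(1251 − 44.9p). Set this equal to -1.2:
44.9p = 1.2·(1251 − 44.9p) ⇒ 44.9p(1 + 1.2) = 1.2·1251
p = 1.2·1251 / (44.9·2.2) = 15.1974…

15.20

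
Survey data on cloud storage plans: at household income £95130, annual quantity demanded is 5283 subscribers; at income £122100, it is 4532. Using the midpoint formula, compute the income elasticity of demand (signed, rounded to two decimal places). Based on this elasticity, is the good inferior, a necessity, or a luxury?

%ΔQ = (4532 − 5283)/[( 5283 + 4532)/2] = -751/4907.5 = -0.153031…
%ΔIncome = (122100 − 95130)/[( 95130 + 122100)/2] = 26970/108615 = 0.248308…
E_income = (-751/4907.5) / (26970/108615) = -0.6162…
E_income < 0 ⇒ inferior good.

-0.62; inferior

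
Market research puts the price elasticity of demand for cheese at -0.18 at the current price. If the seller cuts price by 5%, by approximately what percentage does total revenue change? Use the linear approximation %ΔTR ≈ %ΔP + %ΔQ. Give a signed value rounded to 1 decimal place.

-4.1%

%ΔQ ≈ Ed × %ΔP = (-0.18) × (-5%) = +0.9000%
%ΔTR ≈ %ΔP + %ΔQ = (-5%) + (+0.9000%) = -4.1000%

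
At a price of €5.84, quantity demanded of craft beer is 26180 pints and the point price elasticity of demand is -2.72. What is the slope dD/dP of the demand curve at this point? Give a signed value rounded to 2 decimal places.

Ed = (dD/dP)·(P/D) ⇒ dD/dP = Ed·D/P = (-2.72)·26180/5.84 = -12193.4246…

-12193.42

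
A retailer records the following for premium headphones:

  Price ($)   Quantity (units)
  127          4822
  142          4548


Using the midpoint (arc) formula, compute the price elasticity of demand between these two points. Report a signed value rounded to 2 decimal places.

-0.52

%ΔQ = (4548 − 4822) / [(4822 + 4548)/2] = -274/4685 = -0.058484…
%ΔP = (142 − 127) / [(127 + 142)/2] = 15/134.5 = 0.111524…
Arc Ed = %ΔQ / %ΔP = (-274/4685) / (15/134.5) = -0.5244…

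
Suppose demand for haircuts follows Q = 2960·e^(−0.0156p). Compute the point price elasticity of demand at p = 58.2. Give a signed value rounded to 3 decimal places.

dQ/dp = −0.0156·Q = -18.6257. At p = 58.2, Q = 1193.95.
Ed = (dQ/dp)·(p/Q) = (-18.6257) × (58.2/1193.95) = -0.90792

-0.908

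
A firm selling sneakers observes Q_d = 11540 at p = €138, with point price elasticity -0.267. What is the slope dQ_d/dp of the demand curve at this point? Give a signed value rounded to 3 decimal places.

Ed = (dQ_d/dp)·(p/Q_d) ⇒ dQ_d/dp = Ed·Q_d/p = (-0.267)·11540/138 = -22.32739…

-22.327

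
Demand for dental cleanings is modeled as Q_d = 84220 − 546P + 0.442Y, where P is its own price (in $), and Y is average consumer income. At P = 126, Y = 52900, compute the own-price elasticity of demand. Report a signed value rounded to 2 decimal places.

-1.77

At the given values, Q_d = 84220 − 546(126) + 0.442(52900) = 38805.8.
∂Q_d/∂P = −546.
E = (-546) × (126/38805.8) = -1.7728…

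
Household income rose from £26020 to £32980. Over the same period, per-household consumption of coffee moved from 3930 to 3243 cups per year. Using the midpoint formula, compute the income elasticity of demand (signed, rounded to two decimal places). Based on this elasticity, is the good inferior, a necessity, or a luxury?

-0.81; inferior

%ΔQ = (3243 − 3930)/[( 3930 + 3243)/2] = -687/3586.5 = -0.191551…
%ΔIncome = (32980 − 26020)/[( 26020 + 32980)/2] = 6960/29500 = 0.235932…
E_income = (-687/3586.5) / (6960/29500) = -0.8118…
E_income < 0 ⇒ inferior good.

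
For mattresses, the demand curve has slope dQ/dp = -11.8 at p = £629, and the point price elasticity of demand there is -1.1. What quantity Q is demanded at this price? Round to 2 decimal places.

Ed = (dQ/dp)·(p/Q) ⇒ Q = (dQ/dp)·p/Ed = (-11.8)·629/(-1.1) = 6747.4545…

6747.45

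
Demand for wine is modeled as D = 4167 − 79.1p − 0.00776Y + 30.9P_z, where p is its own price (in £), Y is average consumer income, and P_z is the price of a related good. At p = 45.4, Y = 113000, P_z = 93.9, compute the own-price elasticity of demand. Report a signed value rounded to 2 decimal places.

At the given values, D = 4167 − 79.1(45.4) − 0.00776(113000) + 30.9(93.9) = 2600.49.
∂D/∂p = −79.1.
E = (-79.1) × (45.4/2600.49) = -1.3809…

-1.38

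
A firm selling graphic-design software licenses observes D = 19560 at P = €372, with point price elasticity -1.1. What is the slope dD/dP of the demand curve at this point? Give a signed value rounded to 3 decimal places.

-57.839

Ed = (dD/dP)·(P/D) ⇒ dD/dP = Ed·D/P = (-1.1)·19560/372 = -57.83870…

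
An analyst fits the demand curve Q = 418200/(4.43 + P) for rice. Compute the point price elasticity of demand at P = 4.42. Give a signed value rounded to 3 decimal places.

dQ/dP = −418200/(4.43 + P)² = -5339.46. At P = 4.42, Q = 47254.2.
Ed = (dQ/dP)·(P/Q) = (-5339.46) × (4.42/47254.2) = -0.49943…

-0.499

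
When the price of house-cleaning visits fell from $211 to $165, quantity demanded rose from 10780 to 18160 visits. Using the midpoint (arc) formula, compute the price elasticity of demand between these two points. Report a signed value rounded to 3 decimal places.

%ΔQ = (18160 − 10780) / [(10780 + 18160)/2] = 7380/14470 = 0.510020…
%ΔP = (165 − 211) / [(211 + 165)/2] = -46/188 = -0.244680…
Arc Ed = %ΔQ / %ΔP = (7380/14470) / (-46/188) = -2.08443…

-2.084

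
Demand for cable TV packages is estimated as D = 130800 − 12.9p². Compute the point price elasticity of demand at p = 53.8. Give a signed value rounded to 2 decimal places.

-0.80

dD/dp = −2·12.9·p = -1388.04. At p = 53.8, D = 93461.724.
Ed = (dD/dp)·(p/D) = (-1388.04) × (53.8/93461.724) = -0.7990…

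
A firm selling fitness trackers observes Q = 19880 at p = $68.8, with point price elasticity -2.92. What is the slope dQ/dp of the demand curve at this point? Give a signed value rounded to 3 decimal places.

-843.744

Ed = (dQ/dp)·(p/Q) ⇒ dQ/dp = Ed·Q/p = (-2.92)·19880/68.8 = -843.74418…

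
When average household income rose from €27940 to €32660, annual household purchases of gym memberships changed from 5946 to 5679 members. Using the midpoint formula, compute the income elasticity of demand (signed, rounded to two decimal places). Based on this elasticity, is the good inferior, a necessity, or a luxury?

%ΔQ = (5679 − 5946)/[( 5946 + 5679)/2] = -267/5812.5 = -0.045935…
%ΔIncome = (32660 − 27940)/[( 27940 + 32660)/2] = 4720/30300 = 0.155775…
E_income = (-267/5812.5) / (4720/30300) = -0.2948…
E_income < 0 ⇒ inferior good.

-0.29; inferior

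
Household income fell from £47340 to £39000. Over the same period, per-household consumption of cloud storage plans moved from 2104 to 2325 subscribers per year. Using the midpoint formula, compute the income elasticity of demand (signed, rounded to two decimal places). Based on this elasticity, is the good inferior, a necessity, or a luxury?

-0.52; inferior

%ΔQ = (2325 − 2104)/[( 2104 + 2325)/2] = 221/2214.5 = 0.099796…
%ΔIncome = (39000 − 47340)/[( 47340 + 39000)/2] = -8340/43170 = -0.193189…
E_income = (221/2214.5) / (-8340/43170) = -0.5165…
E_income < 0 ⇒ inferior good.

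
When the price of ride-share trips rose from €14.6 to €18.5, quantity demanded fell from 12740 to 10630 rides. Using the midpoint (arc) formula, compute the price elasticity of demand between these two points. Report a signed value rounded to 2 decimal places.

-0.77

%ΔQ = (10630 − 12740) / [(12740 + 10630)/2] = -2110/11685 = -0.180573…
%ΔP = (18.5 − 14.6) / [(14.6 + 18.5)/2] = 3.9/16.55 = 0.235649…
Arc Ed = %ΔQ / %ΔP = (-2110/11685) / (3.9/16.55) = -0.7662…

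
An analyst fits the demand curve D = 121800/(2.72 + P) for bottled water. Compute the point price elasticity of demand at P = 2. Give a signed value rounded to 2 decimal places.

dD/dP = −121800/(2.72 + P)² = -5467.18. At P = 2, D = 25805.1.
Ed = (dD/dP)·(P/D) = (-5467.18) × (2/25805.1) = -0.4237…

-0.42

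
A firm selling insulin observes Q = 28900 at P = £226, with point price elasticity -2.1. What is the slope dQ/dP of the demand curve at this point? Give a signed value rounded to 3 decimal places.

Ed = (dQ/dP)·(P/Q) ⇒ dQ/dP = Ed·Q/P = (-2.1)·28900/226 = -268.53982…

-268.540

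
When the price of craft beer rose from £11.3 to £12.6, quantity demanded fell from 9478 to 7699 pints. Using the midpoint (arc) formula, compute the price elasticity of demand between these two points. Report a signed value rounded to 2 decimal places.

-1.90

%ΔQ = (7699 − 9478) / [(9478 + 7699)/2] = -1779/8588.5 = -0.207137…
%ΔP = (12.6 − 11.3) / [(11.3 + 12.6)/2] = 1.3/11.95 = 0.108786…
Arc Ed = %ΔQ / %ΔP = (-1779/8588.5) / (1.3/11.95) = -1.9040…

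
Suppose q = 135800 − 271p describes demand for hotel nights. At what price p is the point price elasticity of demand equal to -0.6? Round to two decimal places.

Ed = −271p/(135800 − 271p). Set this equal to -0.6:
271p = 0.6·(135800 − 271p) ⇒ 271p(1 + 0.6) = 0.6·135800
p = 0.6·135800 / (271·1.6) = 187.9151…

187.92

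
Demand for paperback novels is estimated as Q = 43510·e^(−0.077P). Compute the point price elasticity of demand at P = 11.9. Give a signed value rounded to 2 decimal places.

dQ/dP = −0.077·Q = -1340.1. At P = 11.9, Q = 17403.8.
Ed = (dQ/dP)·(P/Q) = (-1340.1) × (11.9/17403.8) = -0.9163

-0.92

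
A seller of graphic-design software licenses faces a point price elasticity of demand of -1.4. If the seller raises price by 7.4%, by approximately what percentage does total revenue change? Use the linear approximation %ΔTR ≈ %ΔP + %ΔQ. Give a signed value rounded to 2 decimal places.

-2.96%

%ΔQ ≈ Ed × %ΔP = (-1.4) × (+7.4%) = -10.3600%
%ΔTR ≈ %ΔP + %ΔQ = (+7.4%) + (-10.3600%) = -2.9600%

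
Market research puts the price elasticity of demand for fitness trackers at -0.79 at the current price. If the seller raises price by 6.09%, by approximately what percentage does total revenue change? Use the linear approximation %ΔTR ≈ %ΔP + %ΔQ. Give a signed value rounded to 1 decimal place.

+1.3%

%ΔQ ≈ Ed × %ΔP = (-0.79) × (+6.09%) = -4.8111%
%ΔTR ≈ %ΔP + %ΔQ = (+6.09%) + (-4.8111%) = +1.2789%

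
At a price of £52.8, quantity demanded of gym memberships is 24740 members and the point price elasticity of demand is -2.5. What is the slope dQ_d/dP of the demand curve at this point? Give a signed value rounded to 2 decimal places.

Ed = (dQ_d/dP)·(P/Q_d) ⇒ dQ_d/dP = Ed·Q_d/P = (-2.5)·24740/52.8 = -1171.4015…

-1171.40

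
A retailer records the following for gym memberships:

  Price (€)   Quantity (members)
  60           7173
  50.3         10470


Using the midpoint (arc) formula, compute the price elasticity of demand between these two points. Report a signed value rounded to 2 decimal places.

-2.12

%ΔQ = (10470 − 7173) / [(7173 + 10470)/2] = 3297/8821.5 = 0.373745…
%ΔP = (50.3 − 60) / [(60 + 50.3)/2] = -9.7/55.15 = -0.175883…
Arc Ed = %ΔQ / %ΔP = (3297/8821.5) / (-9.7/55.15) = -2.1249…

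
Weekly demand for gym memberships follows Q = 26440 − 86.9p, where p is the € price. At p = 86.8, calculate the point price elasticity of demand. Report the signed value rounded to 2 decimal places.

-0.40

dQ/dp = −86.9. At p = 86.8, Q = 26440 − 86.9(86.8) = 18897.08.
Ed = (dQ/dp)·(p/Q) = −86.9 × (86.8/18897.08) = -0.3991…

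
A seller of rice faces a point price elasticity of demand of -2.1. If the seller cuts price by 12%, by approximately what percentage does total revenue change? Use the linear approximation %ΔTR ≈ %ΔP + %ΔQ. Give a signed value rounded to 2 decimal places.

+13.20%

%ΔQ ≈ Ed × %ΔP = (-2.1) × (-12%) = +25.2000%
%ΔTR ≈ %ΔP + %ΔQ = (-12%) + (+25.2000%) = +13.2000%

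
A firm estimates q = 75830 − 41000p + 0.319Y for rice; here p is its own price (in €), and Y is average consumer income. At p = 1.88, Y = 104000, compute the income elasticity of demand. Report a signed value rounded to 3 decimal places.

1.039

At the given values, q = 75830 − 41000(1.88) + 0.319(104000) = 31926.
∂q/∂Y = 0.319.
E = (0.319) × (104000/31926) = 1.03915…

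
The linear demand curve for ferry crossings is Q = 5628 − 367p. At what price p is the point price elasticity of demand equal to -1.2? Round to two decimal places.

8.36

Ed = −367p/(5628 − 367p). Set this equal to -1.2:
367p = 1.2·(5628 − 367p) ⇒ 367p(1 + 1.2) = 1.2·5628
p = 1.2·5628 / (367·2.2) = 8.3646…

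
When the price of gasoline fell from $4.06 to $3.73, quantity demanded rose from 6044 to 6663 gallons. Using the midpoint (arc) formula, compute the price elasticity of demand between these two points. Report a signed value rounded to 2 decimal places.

%ΔQ = (6663 − 6044) / [(6044 + 6663)/2] = 619/6353.5 = 0.097426…
%ΔP = (3.73 − 4.06) / [(4.06 + 3.73)/2] = -0.33/3.895 = -0.084724…
Arc Ed = %ΔQ / %ΔP = (619/6353.5) / (-0.33/3.895) = -1.1499…

-1.15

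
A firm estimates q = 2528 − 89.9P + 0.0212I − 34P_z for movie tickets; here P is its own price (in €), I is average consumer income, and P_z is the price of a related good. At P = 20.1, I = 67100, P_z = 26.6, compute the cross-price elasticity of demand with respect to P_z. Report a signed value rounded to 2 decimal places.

At the given values, q = 2528 − 89.9(20.1) + 0.0212(67100) − 34(26.6) = 1239.13.
∂q/∂P_z = -34.
E = (-34) × (26.6/1239.13) = -0.7298…

-0.73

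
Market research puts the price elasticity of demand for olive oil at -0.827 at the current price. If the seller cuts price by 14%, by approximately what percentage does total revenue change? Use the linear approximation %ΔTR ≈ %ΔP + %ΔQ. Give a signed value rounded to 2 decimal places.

%ΔQ ≈ Ed × %ΔP = (-0.827) × (-14%) = +11.5780%
%ΔTR ≈ %ΔP + %ΔQ = (-14%) + (+11.5780%) = -2.4220%

-2.42%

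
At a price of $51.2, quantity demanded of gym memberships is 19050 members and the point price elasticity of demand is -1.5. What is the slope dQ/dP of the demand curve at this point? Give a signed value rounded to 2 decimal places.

-558.11

Ed = (dQ/dP)·(P/Q) ⇒ dQ/dP = Ed·Q/P = (-1.5)·19050/51.2 = -558.1054…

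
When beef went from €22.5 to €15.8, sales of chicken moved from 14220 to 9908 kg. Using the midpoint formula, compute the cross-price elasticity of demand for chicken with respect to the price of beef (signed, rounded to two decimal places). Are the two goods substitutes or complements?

%ΔQ_{chicken} = (9908 − 14220)/avg = -4312/12064 = -0.357427…
%ΔP_{beef} = (15.8 − 22.5)/avg = -6.7/19.15 = -0.349869…
E_cross = (-4312/12064) / (-6.7/19.15) = 1.0216…
E_cross > 0 ⇒ the goods are substitutes.

1.02; substitutes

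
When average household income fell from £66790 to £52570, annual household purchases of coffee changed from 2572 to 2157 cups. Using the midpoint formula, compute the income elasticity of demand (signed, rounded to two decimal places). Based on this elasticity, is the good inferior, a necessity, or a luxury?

%ΔQ = (2157 − 2572)/[( 2572 + 2157)/2] = -415/2364.5 = -0.175512…
%ΔIncome = (52570 − 66790)/[( 66790 + 52570)/2] = -14220/59680 = -0.238270…
E_income = (-415/2364.5) / (-14220/59680) = 0.7366…
0 < E_income < 1 ⇒ normal good, necessity.

0.74; necessity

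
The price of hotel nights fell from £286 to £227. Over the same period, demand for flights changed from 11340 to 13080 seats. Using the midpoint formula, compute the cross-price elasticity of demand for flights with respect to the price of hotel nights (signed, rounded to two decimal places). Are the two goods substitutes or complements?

%ΔQ_{flights} = (13080 − 11340)/avg = 1740/12210 = 0.142506…
%ΔP_{hotel nights} = (227 − 286)/avg = -59/256.5 = -0.230019…
E_cross = (1740/12210) / (-59/256.5) = -0.6195…
E_cross < 0 ⇒ the goods are complements.

-0.62; complements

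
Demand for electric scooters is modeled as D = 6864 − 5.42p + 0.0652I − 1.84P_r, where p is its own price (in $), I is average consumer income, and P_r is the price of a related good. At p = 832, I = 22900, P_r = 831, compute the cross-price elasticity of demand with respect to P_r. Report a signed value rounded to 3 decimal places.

At the given values, D = 6864 − 5.42(832) + 0.0652(22900) − 1.84(831) = 2318.6.
∂D/∂P_r = -1.84.
E = (-1.84) × (831/2318.6) = -0.65946…

-0.659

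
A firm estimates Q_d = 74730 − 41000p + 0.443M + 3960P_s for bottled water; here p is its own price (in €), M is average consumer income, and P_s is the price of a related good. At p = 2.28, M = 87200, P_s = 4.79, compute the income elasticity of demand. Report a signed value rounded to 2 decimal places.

At the given values, Q_d = 74730 − 41000(2.28) + 0.443(87200) + 3960(4.79) = 38848.
∂Q_d/∂M = 0.443.
E = (0.443) × (87200/38848) = 0.9943…

0.99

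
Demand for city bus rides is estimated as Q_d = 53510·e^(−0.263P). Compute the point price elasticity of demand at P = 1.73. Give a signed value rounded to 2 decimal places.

dQ_d/dP = −0.263·Q_d = -8928.76. At P = 1.73, Q_d = 33949.7.
Ed = (dQ_d/dP)·(P/Q_d) = (-8928.76) × (1.73/33949.7) = -0.4549…

-0.45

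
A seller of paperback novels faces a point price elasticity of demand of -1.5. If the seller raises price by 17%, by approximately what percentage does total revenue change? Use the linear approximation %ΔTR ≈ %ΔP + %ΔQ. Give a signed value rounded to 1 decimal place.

%ΔQ ≈ Ed × %ΔP = (-1.5) × (+17%) = -25.5000%
%ΔTR ≈ %ΔP + %ΔQ = (+17%) + (-25.5000%) = -8.5000%

-8.5%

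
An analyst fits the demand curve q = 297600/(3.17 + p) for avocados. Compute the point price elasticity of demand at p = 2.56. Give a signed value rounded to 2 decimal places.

dq/dp = −297600/(3.17 + p)² = -9064.08. At p = 2.56, q = 51937.2.
Ed = (dq/dp)·(p/q) = (-9064.08) × (2.56/51937.2) = -0.4467…

-0.45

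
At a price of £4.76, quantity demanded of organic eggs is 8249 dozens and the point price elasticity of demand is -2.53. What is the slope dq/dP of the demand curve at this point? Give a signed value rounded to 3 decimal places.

Ed = (dq/dP)·(P/q) ⇒ dq/dP = Ed·q/P = (-2.53)·8249/4.76 = -4384.44747…

-4384.447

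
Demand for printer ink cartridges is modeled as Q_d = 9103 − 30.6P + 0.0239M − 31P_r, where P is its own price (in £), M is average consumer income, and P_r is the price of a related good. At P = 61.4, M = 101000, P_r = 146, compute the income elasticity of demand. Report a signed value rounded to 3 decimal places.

At the given values, Q_d = 9103 − 30.6(61.4) + 0.0239(101000) − 31(146) = 5112.06.
∂Q_d/∂M = 0.0239.
E = (0.0239) × (101000/5112.06) = 0.47219…

0.472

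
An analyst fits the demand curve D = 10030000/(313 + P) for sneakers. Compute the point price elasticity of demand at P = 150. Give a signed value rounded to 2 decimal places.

dD/dP = −10030000/(313 + P)² = -46.7885. At P = 150, D = 21663.1.
Ed = (dD/dP)·(P/D) = (-46.7885) × (150/21663.1) = -0.3239…

-0.32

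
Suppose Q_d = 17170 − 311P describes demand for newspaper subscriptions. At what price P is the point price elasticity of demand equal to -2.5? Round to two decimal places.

39.44

Ed = −311P/(17170 − 311P). Set this equal to -2.5:
311P = 2.5·(17170 − 311P) ⇒ 311P(1 + 2.5) = 2.5·17170
P = 2.5·17170 / (311·3.5) = 39.4350…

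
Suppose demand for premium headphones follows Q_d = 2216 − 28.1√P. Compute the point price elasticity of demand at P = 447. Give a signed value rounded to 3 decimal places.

dQ_d/dP = −28.1/(2√P) = -0.664542. At P = 447, Q_d = 1621.9.
Ed = (dQ_d/dP)·(P/Q_d) = (-0.664542) × (447/1621.9) = -0.18314…

-0.183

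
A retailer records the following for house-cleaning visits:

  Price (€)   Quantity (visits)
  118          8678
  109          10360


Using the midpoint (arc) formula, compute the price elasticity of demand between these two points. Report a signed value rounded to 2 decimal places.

%ΔQ = (10360 − 8678) / [(8678 + 10360)/2] = 1682/9519 = 0.176699…
%ΔP = (109 − 118) / [(118 + 109)/2] = -9/113.5 = -0.079295…
Arc Ed = %ΔQ / %ΔP = (1682/9519) / (-9/113.5) = -2.2283…

-2.23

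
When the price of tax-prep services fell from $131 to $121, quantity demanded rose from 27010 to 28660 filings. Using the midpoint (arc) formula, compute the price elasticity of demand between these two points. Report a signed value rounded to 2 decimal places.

%ΔQ = (28660 − 27010) / [(27010 + 28660)/2] = 1650/27835 = 0.059277…
%ΔP = (121 − 131) / [(131 + 121)/2] = -10/126 = -0.079365…
Arc Ed = %ΔQ / %ΔP = (1650/27835) / (-10/126) = -0.7469…

-0.75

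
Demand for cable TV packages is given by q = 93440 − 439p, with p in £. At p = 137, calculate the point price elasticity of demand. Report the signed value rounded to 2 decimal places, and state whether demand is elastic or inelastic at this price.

-1.81; elastic

dq/dp = −439. At p = 137, q = 93440 − 439(137) = 33297.
Ed = (dq/dp)·(p/q) = −439 × (137/33297) = -1.8062…
|Ed| = 1.81 > 1, so demand is elastic.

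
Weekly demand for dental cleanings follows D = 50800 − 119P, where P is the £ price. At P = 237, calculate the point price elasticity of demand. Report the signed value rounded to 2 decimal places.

-1.25

dD/dP = −119. At P = 237, D = 50800 − 119(237) = 22597.
Ed = (dD/dP)·(P/D) = −119 × (237/22597) = -1.2480…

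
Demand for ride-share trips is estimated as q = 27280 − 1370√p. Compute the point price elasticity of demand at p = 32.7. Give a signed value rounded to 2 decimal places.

-0.20

dq/dp = −1370/(2√p) = -119.789. At p = 32.7, q = 19445.8.
Ed = (dq/dp)·(p/q) = (-119.789) × (32.7/19445.8) = -0.2014…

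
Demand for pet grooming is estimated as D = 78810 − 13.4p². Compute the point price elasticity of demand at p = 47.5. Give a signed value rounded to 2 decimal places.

dD/dp = −2·13.4·p = -1273. At p = 47.5, D = 48576.25.
Ed = (dD/dp)·(p/D) = (-1273) × (47.5/48576.25) = -1.2447…

-1.24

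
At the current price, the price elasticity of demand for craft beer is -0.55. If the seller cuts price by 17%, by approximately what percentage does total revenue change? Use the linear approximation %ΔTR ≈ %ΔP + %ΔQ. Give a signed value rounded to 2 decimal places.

%ΔQ ≈ Ed × %ΔP = (-0.55) × (-17%) = +9.3500%
%ΔTR ≈ %ΔP + %ΔQ = (-17%) + (+9.3500%) = -7.6500%

-7.65%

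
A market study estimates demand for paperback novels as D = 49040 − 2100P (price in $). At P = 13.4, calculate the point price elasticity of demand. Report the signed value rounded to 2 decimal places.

dD/dP = −2100. At P = 13.4, D = 49040 − 2100(13.4) = 20900.
Ed = (dD/dP)·(P/D) = −2100 × (13.4/20900) = -1.3464…

-1.35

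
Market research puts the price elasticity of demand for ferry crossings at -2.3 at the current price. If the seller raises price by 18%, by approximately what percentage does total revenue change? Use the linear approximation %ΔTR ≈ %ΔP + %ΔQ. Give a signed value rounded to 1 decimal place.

-23.4%

%ΔQ ≈ Ed × %ΔP = (-2.3) × (+18%) = -41.4000%
%ΔTR ≈ %ΔP + %ΔQ = (+18%) + (-41.4000%) = -23.4000%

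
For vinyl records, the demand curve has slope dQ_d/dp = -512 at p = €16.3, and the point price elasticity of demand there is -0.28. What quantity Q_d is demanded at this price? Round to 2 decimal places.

29805.71

Ed = (dQ_d/dp)·(p/Q_d) ⇒ Q_d = (dQ_d/dp)·p/Ed = (-512)·16.3/(-0.28) = 29805.7142…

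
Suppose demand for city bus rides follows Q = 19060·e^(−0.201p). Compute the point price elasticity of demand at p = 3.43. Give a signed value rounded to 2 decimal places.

dQ/dp = −0.201·Q = -1922.66. At p = 3.43, Q = 9565.49.
Ed = (dQ/dp)·(p/Q) = (-1922.66) × (3.43/9565.49) = -0.6894…

-0.69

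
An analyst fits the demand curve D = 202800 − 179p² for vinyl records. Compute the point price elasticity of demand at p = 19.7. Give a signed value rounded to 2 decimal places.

dD/dp = −2·179·p = -7052.6. At p = 19.7, D = 133331.89.
Ed = (dD/dp)·(p/D) = (-7052.6) × (19.7/133331.89) = -1.0420…

-1.04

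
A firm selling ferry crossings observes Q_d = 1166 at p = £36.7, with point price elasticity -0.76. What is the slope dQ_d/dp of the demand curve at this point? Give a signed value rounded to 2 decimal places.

-24.15

Ed = (dQ_d/dp)·(p/Q_d) ⇒ dQ_d/dp = Ed·Q_d/p = (-0.76)·1166/36.7 = -24.1460…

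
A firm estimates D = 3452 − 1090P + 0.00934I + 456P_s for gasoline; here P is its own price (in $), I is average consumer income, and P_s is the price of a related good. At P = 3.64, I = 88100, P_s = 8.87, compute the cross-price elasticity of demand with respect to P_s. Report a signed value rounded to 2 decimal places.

At the given values, D = 3452 − 1090(3.64) + 0.00934(88100) + 456(8.87) = 4351.974.
∂D/∂P_s = 456.
E = (456) × (8.87/4351.974) = 0.9293…

0.93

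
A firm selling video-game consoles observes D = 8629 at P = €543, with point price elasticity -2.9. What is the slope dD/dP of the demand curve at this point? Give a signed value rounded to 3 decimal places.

-46.085

Ed = (dD/dP)·(P/D) ⇒ dD/dP = Ed·D/P = (-2.9)·8629/543 = -46.08489…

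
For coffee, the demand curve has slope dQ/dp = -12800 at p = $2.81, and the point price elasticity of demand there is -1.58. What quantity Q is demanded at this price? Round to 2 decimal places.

Ed = (dQ/dp)·(p/Q) ⇒ Q = (dQ/dp)·p/Ed = (-12800)·2.81/(-1.58) = 22764.5569…

22764.56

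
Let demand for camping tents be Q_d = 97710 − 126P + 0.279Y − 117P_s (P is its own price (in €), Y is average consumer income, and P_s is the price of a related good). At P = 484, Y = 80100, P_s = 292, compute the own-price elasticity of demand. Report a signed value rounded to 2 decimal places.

-2.45

At the given values, Q_d = 97710 − 126(484) + 0.279(80100) − 117(292) = 24909.9.
∂Q_d/∂P = −126.
E = (-126) × (484/24909.9) = -2.4481…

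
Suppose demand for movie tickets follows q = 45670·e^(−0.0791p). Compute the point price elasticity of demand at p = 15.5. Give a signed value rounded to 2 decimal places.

dq/dp = −0.0791·q = -1060.09. At p = 15.5, q = 13401.8.
Ed = (dq/dp)·(p/q) = (-1060.09) × (15.5/13401.8) = -1.2260…

-1.23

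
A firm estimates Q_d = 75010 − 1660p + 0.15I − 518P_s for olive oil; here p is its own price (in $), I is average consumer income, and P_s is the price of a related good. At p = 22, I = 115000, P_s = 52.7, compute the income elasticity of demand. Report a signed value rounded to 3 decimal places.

0.607

At the given values, Q_d = 75010 − 1660(22) + 0.15(115000) − 518(52.7) = 28441.4.
∂Q_d/∂I = 0.15.
E = (0.15) × (115000/28441.4) = 0.60651…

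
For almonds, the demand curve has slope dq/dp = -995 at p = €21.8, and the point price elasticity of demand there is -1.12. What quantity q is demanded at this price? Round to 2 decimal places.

Ed = (dq/dp)·(p/q) ⇒ q = (dq/dp)·p/Ed = (-995)·21.8/(-1.12) = 19366.9642…

19366.96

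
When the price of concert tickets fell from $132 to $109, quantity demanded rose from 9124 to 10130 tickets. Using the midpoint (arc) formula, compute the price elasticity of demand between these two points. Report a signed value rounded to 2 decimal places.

-0.55

%ΔQ = (10130 − 9124) / [(9124 + 10130)/2] = 1006/9627 = 0.104497…
%ΔP = (109 − 132) / [(132 + 109)/2] = -23/120.5 = -0.190871…
Arc Ed = %ΔQ / %ΔP = (1006/9627) / (-23/120.5) = -0.5474…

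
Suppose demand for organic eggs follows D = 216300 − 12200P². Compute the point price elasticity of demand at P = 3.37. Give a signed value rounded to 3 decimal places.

-3.564

dD/dP = −2·12200·P = -82228. At P = 3.37, D = 77745.82.
Ed = (dD/dP)·(P/D) = (-82228) × (3.37/77745.82) = -3.56428…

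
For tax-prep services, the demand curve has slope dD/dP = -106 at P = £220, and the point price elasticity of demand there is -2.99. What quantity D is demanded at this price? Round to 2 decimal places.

Ed = (dD/dP)·(P/D) ⇒ D = (dD/dP)·P/Ed = (-106)·220/(-2.99) = 7799.3311…

7799.33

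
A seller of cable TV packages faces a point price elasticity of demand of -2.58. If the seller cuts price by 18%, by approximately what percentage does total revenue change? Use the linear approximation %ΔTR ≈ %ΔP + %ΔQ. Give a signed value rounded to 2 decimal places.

%ΔQ ≈ Ed × %ΔP = (-2.58) × (-18%) = +46.4400%
%ΔTR ≈ %ΔP + %ΔQ = (-18%) + (+46.4400%) = +28.4400%

+28.44%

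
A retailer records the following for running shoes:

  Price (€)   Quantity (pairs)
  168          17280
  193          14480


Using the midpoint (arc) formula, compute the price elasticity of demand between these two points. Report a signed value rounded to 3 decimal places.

%ΔQ = (14480 − 17280) / [(17280 + 14480)/2] = -2800/15880 = -0.176322…
%ΔP = (193 − 168) / [(168 + 193)/2] = 25/180.5 = 0.138504…
Arc Ed = %ΔQ / %ΔP = (-2800/15880) / (25/180.5) = -1.27304…

-1.273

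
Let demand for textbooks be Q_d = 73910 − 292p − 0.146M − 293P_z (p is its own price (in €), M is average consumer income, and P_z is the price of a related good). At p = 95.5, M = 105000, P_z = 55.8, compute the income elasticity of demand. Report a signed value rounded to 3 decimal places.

At the given values, Q_d = 73910 − 292(95.5) − 0.146(105000) − 293(55.8) = 14344.6.
∂Q_d/∂M = -0.146.
E = (-0.146) × (105000/14344.6) = -1.06869…

-1.069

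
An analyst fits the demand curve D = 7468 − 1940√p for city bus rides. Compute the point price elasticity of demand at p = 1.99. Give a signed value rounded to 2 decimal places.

-0.29

dD/dp = −1940/(2√p) = -687.615. At p = 1.99, D = 4731.29.
Ed = (dD/dp)·(p/D) = (-687.615) × (1.99/4731.29) = -0.2892…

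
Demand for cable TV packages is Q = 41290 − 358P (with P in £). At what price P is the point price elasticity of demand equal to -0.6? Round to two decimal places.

Ed = −358P/(41290 − 358P). Set this equal to -0.6:
358P = 0.6·(41290 − 358P) ⇒ 358P(1 + 0.6) = 0.6·41290
P = 0.6·41290 / (358·1.6) = 43.2506…

43.25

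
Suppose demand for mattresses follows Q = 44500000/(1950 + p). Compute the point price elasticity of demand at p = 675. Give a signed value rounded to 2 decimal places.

-0.26

dQ/dp = −44500000/(1950 + p)² = -6.45805. At p = 675, Q = 16952.4.
Ed = (dQ/dp)·(p/Q) = (-6.45805) × (675/16952.4) = -0.2571…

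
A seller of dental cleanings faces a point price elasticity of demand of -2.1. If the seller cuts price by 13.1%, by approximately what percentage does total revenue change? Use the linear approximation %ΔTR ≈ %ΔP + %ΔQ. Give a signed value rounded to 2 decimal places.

%ΔQ ≈ Ed × %ΔP = (-2.1) × (-13.1%) = +27.5100%
%ΔTR ≈ %ΔP + %ΔQ = (-13.1%) + (+27.5100%) = +14.4100%

+14.41%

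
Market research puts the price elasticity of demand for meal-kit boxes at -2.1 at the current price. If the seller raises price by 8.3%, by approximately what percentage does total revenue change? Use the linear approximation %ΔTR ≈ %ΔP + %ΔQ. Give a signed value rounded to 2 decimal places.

%ΔQ ≈ Ed × %ΔP = (-2.1) × (+8.3%) = -17.4300%
%ΔTR ≈ %ΔP + %ΔQ = (+8.3%) + (-17.4300%) = -9.1300%

-9.13%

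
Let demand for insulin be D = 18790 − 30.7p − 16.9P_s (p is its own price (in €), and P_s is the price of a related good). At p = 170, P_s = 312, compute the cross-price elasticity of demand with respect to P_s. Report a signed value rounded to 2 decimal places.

-0.64

At the given values, D = 18790 − 30.7(170) − 16.9(312) = 8298.2.
∂D/∂P_s = -16.9.
E = (-16.9) × (312/8298.2) = -0.6354…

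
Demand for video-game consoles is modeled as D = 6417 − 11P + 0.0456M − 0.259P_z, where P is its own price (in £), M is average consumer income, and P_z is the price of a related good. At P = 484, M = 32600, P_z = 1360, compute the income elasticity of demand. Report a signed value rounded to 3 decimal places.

0.667

At the given values, D = 6417 − 11(484) + 0.0456(32600) − 0.259(1360) = 2227.32.
∂D/∂M = 0.0456.
E = (0.0456) × (32600/2227.32) = 0.66742…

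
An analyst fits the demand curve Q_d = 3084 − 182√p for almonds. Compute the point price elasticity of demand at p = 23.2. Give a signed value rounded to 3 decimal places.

dQ_d/dp = −182/(2√p) = -18.8928. At p = 23.2, Q_d = 2207.37.
Ed = (dQ_d/dp)·(p/Q_d) = (-18.8928) × (23.2/2207.37) = -0.19856…

-0.199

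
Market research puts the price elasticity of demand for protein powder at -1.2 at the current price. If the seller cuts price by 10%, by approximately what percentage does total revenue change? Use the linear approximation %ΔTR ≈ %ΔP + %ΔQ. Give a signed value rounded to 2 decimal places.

%ΔQ ≈ Ed × %ΔP = (-1.2) × (-10%) = +12.0000%
%ΔTR ≈ %ΔP + %ΔQ = (-10%) + (+12.0000%) = +2.0000%

+2.00%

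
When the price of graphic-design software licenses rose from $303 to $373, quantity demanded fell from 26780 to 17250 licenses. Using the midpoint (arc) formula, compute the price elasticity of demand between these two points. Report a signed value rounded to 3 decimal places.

-2.090

%ΔQ = (17250 − 26780) / [(26780 + 17250)/2] = -9530/22015 = -0.432886…
%ΔP = (373 − 303) / [(303 + 373)/2] = 70/338 = 0.207100…
Arc Ed = %ΔQ / %ΔP = (-9530/22015) / (70/338) = -2.09022…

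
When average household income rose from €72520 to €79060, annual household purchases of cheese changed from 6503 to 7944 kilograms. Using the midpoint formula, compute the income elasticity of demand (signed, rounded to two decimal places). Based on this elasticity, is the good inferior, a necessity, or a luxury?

%ΔQ = (7944 − 6503)/[( 6503 + 7944)/2] = 1441/7223.5 = 0.199487…
%ΔIncome = (79060 − 72520)/[( 72520 + 79060)/2] = 6540/75790 = 0.086291…
E_income = (1441/7223.5) / (6540/75790) = 2.3118…
E_income > 1 ⇒ normal good, luxury.

2.31; luxury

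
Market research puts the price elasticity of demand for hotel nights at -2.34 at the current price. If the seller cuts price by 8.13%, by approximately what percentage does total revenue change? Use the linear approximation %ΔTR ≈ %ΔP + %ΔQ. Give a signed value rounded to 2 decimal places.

%ΔQ ≈ Ed × %ΔP = (-2.34) × (-8.13%) = +19.0242%
%ΔTR ≈ %ΔP + %ΔQ = (-8.13%) + (+19.0242%) = +10.8942%

+10.89%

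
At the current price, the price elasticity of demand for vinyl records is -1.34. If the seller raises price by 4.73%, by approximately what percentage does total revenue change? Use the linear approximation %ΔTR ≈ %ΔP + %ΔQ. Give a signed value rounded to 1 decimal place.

%ΔQ ≈ Ed × %ΔP = (-1.34) × (+4.73%) = -6.3382%
%ΔTR ≈ %ΔP + %ΔQ = (+4.73%) + (-6.3382%) = -1.6082%

-1.6%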